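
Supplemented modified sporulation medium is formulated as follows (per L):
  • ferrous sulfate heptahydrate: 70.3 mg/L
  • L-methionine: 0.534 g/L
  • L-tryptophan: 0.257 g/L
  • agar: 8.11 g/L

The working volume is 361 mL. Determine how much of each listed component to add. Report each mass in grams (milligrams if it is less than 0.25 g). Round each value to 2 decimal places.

ferrous sulfate heptahydrate 25.38 mg; L-methionine 192.77 mg; L-tryptophan 92.78 mg; agar 2.93 g

Scale factor relative to 1 L: 0.361.
ferrous sulfate heptahydrate: 70.3 mg/L × 0.361 L = 25.38 mg
L-methionine: 0.534 g/L × 0.361 L = 0.192774 g = 192.77 mg
L-tryptophan: 0.257 g/L × 0.361 L = 0.092777 g = 92.78 mg
agar: 8.11 g/L × 0.361 L = 2.93 g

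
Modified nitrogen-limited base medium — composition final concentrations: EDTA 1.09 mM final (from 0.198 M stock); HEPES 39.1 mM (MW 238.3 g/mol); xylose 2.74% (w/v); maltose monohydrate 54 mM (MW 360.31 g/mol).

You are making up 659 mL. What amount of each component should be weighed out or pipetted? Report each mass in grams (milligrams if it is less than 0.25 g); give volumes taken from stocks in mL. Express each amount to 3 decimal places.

EDTA 3.628 mL; HEPES 6.140 g; xylose 18.057 g; maltose monohydrate 12.822 g

Working volume: 659 mL = 0.659 L.
EDTA: dilute stock: 1.09 mM × 659 mL ÷ 198 mM = 3.628 mL
HEPES: 39.1 mmol/L × 238.3 g/mol × 0.659 L ÷ 1000 = 6.140 g
xylose: 2.74 g per 100 mL × 659 mL ÷ 100 = 18.057 g
maltose monohydrate: 54 mmol/L × 360.31 g/mol × 0.659 L ÷ 1000 = 12.822 g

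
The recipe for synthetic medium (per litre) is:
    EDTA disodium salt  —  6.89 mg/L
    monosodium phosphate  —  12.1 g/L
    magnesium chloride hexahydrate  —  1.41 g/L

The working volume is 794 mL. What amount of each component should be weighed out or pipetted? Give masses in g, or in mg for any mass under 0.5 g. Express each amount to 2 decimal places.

Target volume = 794 mL = 0.794 L.
EDTA disodium salt: 6.89 mg/L × 0.794 L = 5.47 mg
monosodium phosphate: 12.1 g/L × 0.794 L = 9.61 g
magnesium chloride hexahydrate: 1.41 g/L × 0.794 L = 1.12 g

EDTA disodium salt 5.47 mg; monosodium phosphate 9.61 g; magnesium chloride hexahydrate 1.12 g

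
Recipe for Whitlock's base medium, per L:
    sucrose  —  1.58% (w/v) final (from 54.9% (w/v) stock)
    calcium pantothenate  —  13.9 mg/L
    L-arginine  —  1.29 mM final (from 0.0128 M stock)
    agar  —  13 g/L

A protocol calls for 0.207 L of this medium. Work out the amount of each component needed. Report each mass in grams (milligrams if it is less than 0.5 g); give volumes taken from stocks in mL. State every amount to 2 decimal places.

Working volume: 0.207 L.
sucrose: dilute stock: 1.58% ÷ 54.9% × 207 mL = 5.96 mL
calcium pantothenate: 13.9 mg/L × 0.207 L = 2.88 mg
L-arginine: V = C2·V2/C1 = 1.29 mM × 207 mL ÷ 12.8 mM = 20.86 mL
agar: 13 g/L × 0.207 L = 2.69 g

sucrose 5.96 mL; calcium pantothenate 2.88 mg; L-arginine 20.86 mL; agar 2.69 g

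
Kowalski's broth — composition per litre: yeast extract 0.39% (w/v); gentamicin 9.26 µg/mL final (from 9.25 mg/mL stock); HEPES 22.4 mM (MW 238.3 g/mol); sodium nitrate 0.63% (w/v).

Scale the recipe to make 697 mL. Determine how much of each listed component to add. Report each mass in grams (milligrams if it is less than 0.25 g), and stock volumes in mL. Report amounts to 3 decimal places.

yeast extract 2.718 g; gentamicin 0.698 mL; HEPES 3.721 g; sodium nitrate 4.391 g

Working volume: 697 mL = 0.697 L.
yeast extract: 0.39 g per 100 mL × 697 mL ÷ 100 = 2.718 g
gentamicin: V = C2·V2/C1 = 9.26 µg/mL × 697 mL ÷ 9250 µg/mL = 0.698 mL
HEPES: 22.4 mmol/L × 238.3 g/mol × 0.697 L ÷ 1000 = 3.721 g
sodium nitrate: 0.63 g per 100 mL × 697 mL ÷ 100 = 4.391 g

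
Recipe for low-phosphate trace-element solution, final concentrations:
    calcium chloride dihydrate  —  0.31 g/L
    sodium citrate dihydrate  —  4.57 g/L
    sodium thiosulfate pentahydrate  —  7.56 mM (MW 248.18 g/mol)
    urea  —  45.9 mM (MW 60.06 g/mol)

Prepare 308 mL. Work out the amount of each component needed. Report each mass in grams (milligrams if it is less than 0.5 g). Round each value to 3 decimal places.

calcium chloride dihydrate 95.480 mg; sodium citrate dihydrate 1.408 g; sodium thiosulfate pentahydrate 0.578 g; urea 0.849 g

Target volume = 308 mL = 0.308 L.
calcium chloride dihydrate: 0.31 g/L × 0.308 L = 0.09548 g = 95.480 mg
sodium citrate dihydrate: 4.57 g/L × 0.308 L = 1.408 g
sodium thiosulfate pentahydrate: 7.56 mmol/L × 248.18 g/mol × 0.308 L ÷ 1000 = 0.578 g
urea: 45.9 mmol/L × 60.06 g/mol × 0.308 L ÷ 1000 = 0.849 g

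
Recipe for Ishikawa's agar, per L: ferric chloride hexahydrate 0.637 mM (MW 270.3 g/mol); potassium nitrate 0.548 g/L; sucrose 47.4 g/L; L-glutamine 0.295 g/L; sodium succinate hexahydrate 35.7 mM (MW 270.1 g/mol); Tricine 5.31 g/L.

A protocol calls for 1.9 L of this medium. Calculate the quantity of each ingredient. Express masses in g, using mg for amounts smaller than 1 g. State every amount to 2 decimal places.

Scale factor relative to 1 L: 1.9.
ferric chloride hexahydrate: 0.637 mmol/L × 270.3 mg/mmol × 1.9 L = 327.14 mg
potassium nitrate: 0.548 g/L × 1.9 L = 1.04 g
sucrose: 47.4 g/L × 1.9 L = 90.06 g
L-glutamine: 0.295 g/L × 1.9 L = 0.5605 g = 560.50 mg
sodium succinate hexahydrate: 35.7 mmol/L × 270.1 g/mol × 1.9 L ÷ 1000 = 18.32 g
Tricine: 5.31 g/L × 1.9 L = 10.09 g

ferric chloride hexahydrate 327.14 mg; potassium nitrate 1.04 g; sucrose 90.06 g; L-glutamine 560.50 mg; sodium succinate hexahydrate 18.32 g; Tricine 10.09 g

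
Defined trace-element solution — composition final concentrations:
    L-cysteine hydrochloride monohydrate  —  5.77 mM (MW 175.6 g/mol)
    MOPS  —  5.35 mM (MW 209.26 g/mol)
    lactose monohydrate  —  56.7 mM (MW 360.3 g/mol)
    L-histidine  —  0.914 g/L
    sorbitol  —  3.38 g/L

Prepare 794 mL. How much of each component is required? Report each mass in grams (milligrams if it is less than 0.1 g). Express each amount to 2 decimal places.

L-cysteine hydrochloride monohydrate 0.80 g; MOPS 0.89 g; lactose monohydrate 16.22 g; L-histidine 0.73 g; sorbitol 2.68 g

Scale factor relative to 1 L: 0.794.
L-cysteine hydrochloride monohydrate: 5.77 mmol/L × 175.6 g/mol × 0.794 L ÷ 1000 = 0.80 g
MOPS: 5.35 mmol/L × 209.26 g/mol × 0.794 L ÷ 1000 = 0.89 g
lactose monohydrate: 56.7 mmol/L × 360.3 g/mol × 0.794 L ÷ 1000 = 16.22 g
L-histidine: 0.914 g/L × 0.794 L = 0.73 g
sorbitol: 3.38 g/L × 0.794 L = 2.68 g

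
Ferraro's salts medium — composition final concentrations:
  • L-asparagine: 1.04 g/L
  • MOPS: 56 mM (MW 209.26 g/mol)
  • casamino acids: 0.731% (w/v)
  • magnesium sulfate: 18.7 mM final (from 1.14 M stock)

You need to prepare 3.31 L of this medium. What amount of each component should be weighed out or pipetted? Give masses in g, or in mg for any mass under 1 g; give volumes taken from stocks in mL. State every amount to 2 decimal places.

Working volume: 3.31 L.
L-asparagine: 1.04 g/L × 3.31 L = 3.44 g
MOPS: 56 mmol/L × 209.26 g/mol × 3.31 L ÷ 1000 = 38.79 g
casamino acids: 0.731% w/v = 7.31 g/L → 7.31 × 3.31 L = 24.20 g
magnesium sulfate: V = C2·V2/C1 = 18.7 mM × 3310 mL ÷ 1140 mM = 54.30 mL

L-asparagine 3.44 g; MOPS 38.79 g; casamino acids 24.20 g; magnesium sulfate 54.30 mL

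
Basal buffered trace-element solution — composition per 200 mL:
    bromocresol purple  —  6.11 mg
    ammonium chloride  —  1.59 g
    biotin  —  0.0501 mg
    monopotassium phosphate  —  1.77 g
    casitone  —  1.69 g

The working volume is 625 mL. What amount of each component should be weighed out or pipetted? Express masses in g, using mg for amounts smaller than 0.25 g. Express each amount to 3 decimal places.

bromocresol purple 19.094 mg; ammonium chloride 4.969 g; biotin 0.157 mg; monopotassium phosphate 5.531 g; casitone 5.281 g

Scale factor = 625 mL / 200 mL = 3.125.
bromocresol purple: 6.11 mg × (625 mL / 200 mL) = 19.094 mg
ammonium chloride: 1.59 g × (625 mL / 200 mL) = 4.969 g
biotin: 0.0501 mg × (625 mL / 200 mL) = 0.157 mg
monopotassium phosphate: 1.77 g × (625 mL / 200 mL) = 5.531 g
casitone: 1.69 g × (625 mL / 200 mL) = 5.281 g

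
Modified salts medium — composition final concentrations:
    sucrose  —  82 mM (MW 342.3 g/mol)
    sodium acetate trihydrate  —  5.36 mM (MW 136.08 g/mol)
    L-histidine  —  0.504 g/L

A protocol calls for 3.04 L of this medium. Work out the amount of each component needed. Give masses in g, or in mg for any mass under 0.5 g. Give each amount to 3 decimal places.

sucrose 85.329 g; sodium acetate trihydrate 2.217 g; L-histidine 1.532 g

Working volume: 3.04 L.
sucrose: 82 mmol/L × 342.3 g/mol × 3.04 L ÷ 1000 = 85.329 g
sodium acetate trihydrate: 5.36 mmol/L × 136.08 g/mol × 3.04 L ÷ 1000 = 2.217 g
L-histidine: 0.504 g/L × 3.04 L = 1.532 g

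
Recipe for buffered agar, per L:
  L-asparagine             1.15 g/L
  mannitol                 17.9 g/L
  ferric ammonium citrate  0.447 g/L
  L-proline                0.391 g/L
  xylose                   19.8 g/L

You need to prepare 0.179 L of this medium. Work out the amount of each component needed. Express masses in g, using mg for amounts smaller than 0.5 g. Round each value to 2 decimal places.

Scale factor relative to 1 L: 0.179.
L-asparagine: 1.15 g/L × 0.179 L = 0.20585 g = 205.85 mg
mannitol: 17.9 g/L × 0.179 L = 3.20 g
ferric ammonium citrate: 0.447 g/L × 0.179 L = 0.080013 g = 80.01 mg
L-proline: 0.391 g/L × 0.179 L = 0.069989 g = 69.99 mg
xylose: 19.8 g/L × 0.179 L = 3.54 g

L-asparagine 205.85 mg; mannitol 3.20 g; ferric ammonium citrate 80.01 mg; L-proline 69.99 mg; xylose 3.54 g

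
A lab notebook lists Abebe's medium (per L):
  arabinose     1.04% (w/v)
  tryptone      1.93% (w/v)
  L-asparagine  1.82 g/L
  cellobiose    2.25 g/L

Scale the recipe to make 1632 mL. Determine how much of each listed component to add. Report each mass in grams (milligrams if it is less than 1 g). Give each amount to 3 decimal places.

arabinose 16.973 g; tryptone 31.498 g; L-asparagine 2.970 g; cellobiose 3.672 g

Target volume = 1632 mL = 1.632 L.
arabinose: 1.04% w/v = 10.4 g/L → 10.4 × 1.632 L = 16.973 g
tryptone: 1.93 g per 100 mL × 1632 mL ÷ 100 = 31.498 g
L-asparagine: 1.82 g/L × 1.632 L = 2.970 g
cellobiose: 2.25 g/L × 1.632 L = 3.672 g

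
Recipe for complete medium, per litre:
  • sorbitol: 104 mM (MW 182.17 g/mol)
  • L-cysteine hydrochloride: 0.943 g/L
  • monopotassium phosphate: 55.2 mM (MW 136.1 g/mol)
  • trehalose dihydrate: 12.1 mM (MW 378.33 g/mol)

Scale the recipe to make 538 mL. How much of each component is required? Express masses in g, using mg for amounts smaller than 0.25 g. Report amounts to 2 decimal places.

sorbitol 10.19 g; L-cysteine hydrochloride 0.51 g; monopotassium phosphate 4.04 g; trehalose dihydrate 2.46 g

Working volume: 538 mL = 0.538 L.
sorbitol: 104 mmol/L × 182.17 g/mol × 0.538 L ÷ 1000 = 10.19 g
L-cysteine hydrochloride: 0.943 g/L × 0.538 L = 0.51 g
monopotassium phosphate: 55.2 mmol/L × 136.1 g/mol × 0.538 L ÷ 1000 = 4.04 g
trehalose dihydrate: 12.1 mmol/L × 378.33 g/mol × 0.538 L ÷ 1000 = 2.46 g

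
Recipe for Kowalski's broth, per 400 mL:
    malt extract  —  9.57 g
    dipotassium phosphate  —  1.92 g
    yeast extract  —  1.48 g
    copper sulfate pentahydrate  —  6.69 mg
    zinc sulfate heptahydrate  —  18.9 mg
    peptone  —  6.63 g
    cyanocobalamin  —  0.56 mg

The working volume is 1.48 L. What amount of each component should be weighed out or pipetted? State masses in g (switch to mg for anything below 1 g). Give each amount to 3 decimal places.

Scale factor = 1480 mL / 400 mL = 3.7.
malt extract: 9.57 g × (1480 mL / 400 mL) = 35.409 g
dipotassium phosphate: 1.92 g × (1480 mL / 400 mL) = 7.104 g
yeast extract: 1.48 g × (1480 mL / 400 mL) = 5.476 g
copper sulfate pentahydrate: 6.69 mg × (1480 mL / 400 mL) = 24.753 mg
zinc sulfate heptahydrate: 18.9 mg × (1480 mL / 400 mL) = 69.930 mg
peptone: 6.63 g × (1480 mL / 400 mL) = 24.531 g
cyanocobalamin: 0.56 mg × (1480 mL / 400 mL) = 2.072 mg

malt extract 35.409 g; dipotassium phosphate 7.104 g; yeast extract 5.476 g; copper sulfate pentahydrate 24.753 mg; zinc sulfate heptahydrate 69.930 mg; peptone 24.531 g; cyanocobalamin 2.072 mg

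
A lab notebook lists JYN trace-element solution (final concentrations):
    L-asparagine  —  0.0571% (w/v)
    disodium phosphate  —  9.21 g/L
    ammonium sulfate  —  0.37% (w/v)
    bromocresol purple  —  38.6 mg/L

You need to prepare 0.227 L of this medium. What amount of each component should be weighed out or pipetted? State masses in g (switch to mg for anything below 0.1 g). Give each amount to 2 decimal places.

L-asparagine 0.13 g; disodium phosphate 2.09 g; ammonium sulfate 0.84 g; bromocresol purple 8.76 mg

Scale factor relative to 1 L: 0.227.
L-asparagine: 0.0571 g per 100 mL × 227 mL ÷ 100 = 0.13 g
disodium phosphate: 9.21 g/L × 0.227 L = 2.09 g
ammonium sulfate: 0.37 g per 100 mL × 227 mL ÷ 100 = 0.84 g
bromocresol purple: 38.6 mg/L × 0.227 L = 8.76 mg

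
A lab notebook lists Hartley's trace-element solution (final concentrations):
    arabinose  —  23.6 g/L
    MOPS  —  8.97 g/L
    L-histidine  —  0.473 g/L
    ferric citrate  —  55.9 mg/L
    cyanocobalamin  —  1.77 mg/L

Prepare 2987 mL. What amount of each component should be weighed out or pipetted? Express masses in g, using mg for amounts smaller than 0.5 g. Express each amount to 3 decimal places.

arabinose 70.493 g; MOPS 26.793 g; L-histidine 1.413 g; ferric citrate 166.973 mg; cyanocobalamin 5.287 mg

Working volume: 2987 mL = 2.987 L.
arabinose: 23.6 g/L × 2.987 L = 70.493 g
MOPS: 8.97 g/L × 2.987 L = 26.793 g
L-histidine: 0.473 g/L × 2.987 L = 1.413 g
ferric citrate: 55.9 mg/L × 2.987 L = 166.973 mg
cyanocobalamin: 1.77 mg/L × 2.987 L = 5.287 mg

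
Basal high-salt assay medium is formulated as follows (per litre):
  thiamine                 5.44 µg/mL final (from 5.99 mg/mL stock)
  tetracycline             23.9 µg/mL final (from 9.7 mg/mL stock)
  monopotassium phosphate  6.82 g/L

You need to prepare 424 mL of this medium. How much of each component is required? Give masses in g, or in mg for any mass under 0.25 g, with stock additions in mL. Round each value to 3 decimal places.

thiamine 0.385 mL; tetracycline 1.045 mL; monopotassium phosphate 2.892 g

Working volume: 424 mL = 0.424 L.
thiamine: C1V1 = C2V2 → 5.44 µg/mL × 424 mL ÷ 5990 µg/mL = 0.385 mL
tetracycline: C1V1 = C2V2 → 23.9 µg/mL × 424 mL ÷ 9700 µg/mL = 1.045 mL
monopotassium phosphate: 6.82 g/L × 0.424 L = 2.892 g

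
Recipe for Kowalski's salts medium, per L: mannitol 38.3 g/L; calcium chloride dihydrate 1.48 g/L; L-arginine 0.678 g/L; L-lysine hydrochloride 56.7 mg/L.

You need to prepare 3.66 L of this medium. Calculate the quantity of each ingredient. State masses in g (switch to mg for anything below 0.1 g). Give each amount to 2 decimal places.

Scale factor relative to 1 L: 3.66.
mannitol: 38.3 g/L × 3.66 L = 140.18 g
calcium chloride dihydrate: 1.48 g/L × 3.66 L = 5.42 g
L-arginine: 0.678 g/L × 3.66 L = 2.48 g
L-lysine hydrochloride: 56.7 mg/L × 3.66 L = 207.522 mg = 0.21 g

mannitol 140.18 g; calcium chloride dihydrate 5.42 g; L-arginine 2.48 g; L-lysine hydrochloride 0.21 g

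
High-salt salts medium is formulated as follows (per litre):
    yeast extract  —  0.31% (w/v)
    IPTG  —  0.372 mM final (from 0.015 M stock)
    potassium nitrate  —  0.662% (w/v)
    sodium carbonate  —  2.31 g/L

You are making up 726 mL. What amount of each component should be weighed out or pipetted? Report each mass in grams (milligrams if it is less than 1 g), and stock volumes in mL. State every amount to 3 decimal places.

Working volume: 726 mL = 0.726 L.
yeast extract: 0.31 g per 100 mL × 726 mL ÷ 100 = 2.251 g
IPTG: V = C2·V2/C1 = 0.372 mM × 726 mL ÷ 15 mM = 18.005 mL
potassium nitrate: 0.662% w/v = 6.62 g/L → 6.62 × 0.726 L = 4.806 g
sodium carbonate: 2.31 g/L × 0.726 L = 1.677 g

yeast extract 2.251 g; IPTG 18.005 mL; potassium nitrate 4.806 g; sodium carbonate 1.677 g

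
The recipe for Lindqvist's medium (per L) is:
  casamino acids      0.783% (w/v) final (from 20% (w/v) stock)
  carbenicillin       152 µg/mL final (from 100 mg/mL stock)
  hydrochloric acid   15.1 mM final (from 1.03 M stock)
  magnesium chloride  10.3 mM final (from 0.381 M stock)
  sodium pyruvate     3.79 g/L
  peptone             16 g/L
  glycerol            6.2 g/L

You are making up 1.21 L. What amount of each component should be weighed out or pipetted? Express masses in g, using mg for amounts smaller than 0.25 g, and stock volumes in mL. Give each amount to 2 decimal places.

Working volume: 1.21 L.
casamino acids: C1V1 = C2V2 → 0.783% ÷ 20% × 1210 mL = 47.37 mL
carbenicillin: dilute stock: 152 µg/mL × 1210 mL ÷ 100000 µg/mL = 1.84 mL
hydrochloric acid: dilute stock: 15.1 mM × 1210 mL ÷ 1030 mM = 17.74 mL
magnesium chloride: V = C2·V2/C1 = 10.3 mM × 1210 mL ÷ 381 mM = 32.71 mL
sodium pyruvate: 3.79 g/L × 1.21 L = 4.59 g
peptone: 16 g/L × 1.21 L = 19.36 g
glycerol: 6.2 g/L × 1.21 L = 7.50 g

casamino acids 47.37 mL; carbenicillin 1.84 mL; hydrochloric acid 17.74 mL; magnesium chloride 32.71 mL; sodium pyruvate 4.59 g; peptone 19.36 g; glycerol 7.50 g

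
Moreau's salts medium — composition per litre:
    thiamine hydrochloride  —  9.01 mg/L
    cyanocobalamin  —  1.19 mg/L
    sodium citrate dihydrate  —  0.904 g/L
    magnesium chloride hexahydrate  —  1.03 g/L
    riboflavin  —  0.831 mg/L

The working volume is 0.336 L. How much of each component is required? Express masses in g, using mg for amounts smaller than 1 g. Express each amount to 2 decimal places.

thiamine hydrochloride 3.03 mg; cyanocobalamin 0.40 mg; sodium citrate dihydrate 303.74 mg; magnesium chloride hexahydrate 346.08 mg; riboflavin 0.28 mg

Working volume: 0.336 L.
thiamine hydrochloride: 9.01 mg/L × 0.336 L = 3.03 mg
cyanocobalamin: 1.19 mg/L × 0.336 L = 0.40 mg
sodium citrate dihydrate: 0.904 g/L × 0.336 L = 0.303744 g = 303.74 mg
magnesium chloride hexahydrate: 1.03 g/L × 0.336 L = 0.34608 g = 346.08 mg
riboflavin: 0.831 mg/L × 0.336 L = 0.28 mg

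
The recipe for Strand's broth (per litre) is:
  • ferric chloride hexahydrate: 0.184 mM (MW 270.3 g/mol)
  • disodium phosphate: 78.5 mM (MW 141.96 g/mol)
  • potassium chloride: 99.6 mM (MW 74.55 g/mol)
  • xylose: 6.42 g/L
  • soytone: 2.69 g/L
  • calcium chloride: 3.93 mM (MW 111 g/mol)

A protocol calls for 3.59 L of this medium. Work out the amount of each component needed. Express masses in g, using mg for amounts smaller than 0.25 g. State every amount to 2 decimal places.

ferric chloride hexahydrate 178.55 mg; disodium phosphate 40.01 g; potassium chloride 26.66 g; xylose 23.05 g; soytone 9.66 g; calcium chloride 1.57 g

Scale factor relative to 1 L: 3.59.
ferric chloride hexahydrate: 0.184 mmol/L × 270.3 mg/mmol × 3.59 L = 178.55 mg
disodium phosphate: 78.5 mmol/L × 141.96 g/mol × 3.59 L ÷ 1000 = 40.01 g
potassium chloride: 99.6 mmol/L × 74.55 g/mol × 3.59 L ÷ 1000 = 26.66 g
xylose: 6.42 g/L × 3.59 L = 23.05 g
soytone: 2.69 g/L × 3.59 L = 9.66 g
calcium chloride: 3.93 mmol/L × 111 g/mol × 3.59 L ÷ 1000 = 1.57 g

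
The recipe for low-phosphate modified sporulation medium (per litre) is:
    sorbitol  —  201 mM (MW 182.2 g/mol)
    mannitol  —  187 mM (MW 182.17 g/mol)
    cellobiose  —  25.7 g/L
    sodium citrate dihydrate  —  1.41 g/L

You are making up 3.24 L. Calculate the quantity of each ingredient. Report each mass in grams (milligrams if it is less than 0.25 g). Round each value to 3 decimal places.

Scale factor relative to 1 L: 3.24.
sorbitol: 201 mmol/L × 182.2 g/mol × 3.24 L ÷ 1000 = 118.656 g
mannitol: 187 mmol/L × 182.17 g/mol × 3.24 L ÷ 1000 = 110.373 g
cellobiose: 25.7 g/L × 3.24 L = 83.268 g
sodium citrate dihydrate: 1.41 g/L × 3.24 L = 4.568 g

sorbitol 118.656 g; mannitol 110.373 g; cellobiose 83.268 g; sodium citrate dihydrate 4.568 g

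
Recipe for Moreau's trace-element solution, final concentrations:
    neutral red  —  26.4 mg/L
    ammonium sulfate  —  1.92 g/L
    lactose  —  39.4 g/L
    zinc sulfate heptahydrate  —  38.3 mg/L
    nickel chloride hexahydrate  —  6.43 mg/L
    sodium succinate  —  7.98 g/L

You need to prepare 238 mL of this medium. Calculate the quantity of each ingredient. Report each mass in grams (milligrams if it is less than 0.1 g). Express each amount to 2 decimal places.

Scale factor relative to 1 L: 0.238.
neutral red: 26.4 mg/L × 0.238 L = 6.28 mg
ammonium sulfate: 1.92 g/L × 0.238 L = 0.46 g
lactose: 39.4 g/L × 0.238 L = 9.38 g
zinc sulfate heptahydrate: 38.3 mg/L × 0.238 L = 9.12 mg
nickel chloride hexahydrate: 6.43 mg/L × 0.238 L = 1.53 mg
sodium succinate: 7.98 g/L × 0.238 L = 1.90 g

neutral red 6.28 mg; ammonium sulfate 0.46 g; lactose 9.38 g; zinc sulfate heptahydrate 9.12 mg; nickel chloride hexahydrate 1.53 mg; sodium succinate 1.90 g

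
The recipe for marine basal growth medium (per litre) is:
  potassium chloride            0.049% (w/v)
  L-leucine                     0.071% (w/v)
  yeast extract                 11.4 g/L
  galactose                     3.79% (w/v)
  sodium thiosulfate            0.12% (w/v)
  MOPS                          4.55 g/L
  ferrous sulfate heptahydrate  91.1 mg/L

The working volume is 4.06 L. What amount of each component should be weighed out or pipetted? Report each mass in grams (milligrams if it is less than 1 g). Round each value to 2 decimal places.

Scale factor relative to 1 L: 4.06.
potassium chloride: 0.049% w/v = 0.49 g/L → 0.49 × 4.06 L = 1.99 g
L-leucine: 0.071 g per 100 mL × 4060 mL ÷ 100 = 2.88 g
yeast extract: 11.4 g/L × 4.06 L = 46.28 g
galactose: 3.79% w/v = 37.9 g/L → 37.9 × 4.06 L = 153.87 g
sodium thiosulfate: 0.12% w/v = 1.2 g/L → 1.2 × 4.06 L = 4.87 g
MOPS: 4.55 g/L × 4.06 L = 18.47 g
ferrous sulfate heptahydrate: 91.1 mg/L × 4.06 L = 369.87 mg

potassium chloride 1.99 g; L-leucine 2.88 g; yeast extract 46.28 g; galactose 153.87 g; sodium thiosulfate 4.87 g; MOPS 18.47 g; ferrous sulfate heptahydrate 369.87 mg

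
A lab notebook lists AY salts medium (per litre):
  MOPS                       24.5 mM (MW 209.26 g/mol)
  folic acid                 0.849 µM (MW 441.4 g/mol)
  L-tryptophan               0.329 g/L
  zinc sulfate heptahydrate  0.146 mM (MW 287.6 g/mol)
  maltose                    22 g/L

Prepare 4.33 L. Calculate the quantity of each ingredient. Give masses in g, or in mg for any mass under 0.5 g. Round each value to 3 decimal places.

MOPS 22.199 g; folic acid 1.623 mg; L-tryptophan 1.425 g; zinc sulfate heptahydrate 181.815 mg; maltose 95.260 g

Scale factor relative to 1 L: 4.33.
MOPS: 24.5 mmol/L × 209.26 g/mol × 4.33 L ÷ 1000 = 22.199 g
folic acid: 0.849 µmol/L × 441.4 g/mol × 4.33 L ÷ 1000 = 1.623 mg
L-tryptophan: 0.329 g/L × 4.33 L = 1.425 g
zinc sulfate heptahydrate: 0.146 mmol/L × 287.6 mg/mmol × 4.33 L = 181.815 mg
maltose: 22 g/L × 4.33 L = 95.260 g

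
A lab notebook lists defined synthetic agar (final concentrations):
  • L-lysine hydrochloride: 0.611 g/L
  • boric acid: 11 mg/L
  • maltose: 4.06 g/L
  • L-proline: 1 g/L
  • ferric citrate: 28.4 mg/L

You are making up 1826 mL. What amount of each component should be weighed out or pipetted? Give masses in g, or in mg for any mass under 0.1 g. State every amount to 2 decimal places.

Scale factor relative to 1 L: 1.826.
L-lysine hydrochloride: 0.611 g/L × 1.826 L = 1.12 g
boric acid: 11 mg/L × 1.826 L = 20.09 mg
maltose: 4.06 g/L × 1.826 L = 7.41 g
L-proline: 1 g/L × 1.826 L = 1.83 g
ferric citrate: 28.4 mg/L × 1.826 L = 51.86 mg

L-lysine hydrochloride 1.12 g; boric acid 20.09 mg; maltose 7.41 g; L-proline 1.83 g; ferric citrate 51.86 mg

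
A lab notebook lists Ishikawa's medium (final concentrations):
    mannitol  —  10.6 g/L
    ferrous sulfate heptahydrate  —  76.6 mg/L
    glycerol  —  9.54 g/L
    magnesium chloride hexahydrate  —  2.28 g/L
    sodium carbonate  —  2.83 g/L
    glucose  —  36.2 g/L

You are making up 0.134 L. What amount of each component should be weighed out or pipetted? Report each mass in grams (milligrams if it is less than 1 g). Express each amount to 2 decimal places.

mannitol 1.42 g; ferrous sulfate heptahydrate 10.26 mg; glycerol 1.28 g; magnesium chloride hexahydrate 305.52 mg; sodium carbonate 379.22 mg; glucose 4.85 g

Scale factor relative to 1 L: 0.134.
mannitol: 10.6 g/L × 0.134 L = 1.42 g
ferrous sulfate heptahydrate: 76.6 mg/L × 0.134 L = 10.26 mg
glycerol: 9.54 g/L × 0.134 L = 1.28 g
magnesium chloride hexahydrate: 2.28 g/L × 0.134 L = 0.30552 g = 305.52 mg
sodium carbonate: 2.83 g/L × 0.134 L = 0.37922 g = 379.22 mg
glucose: 36.2 g/L × 0.134 L = 4.85 g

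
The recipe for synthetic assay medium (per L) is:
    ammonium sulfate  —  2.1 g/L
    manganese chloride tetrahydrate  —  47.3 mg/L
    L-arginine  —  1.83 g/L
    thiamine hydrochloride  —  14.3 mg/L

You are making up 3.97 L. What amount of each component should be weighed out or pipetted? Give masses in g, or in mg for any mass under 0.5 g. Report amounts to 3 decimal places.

Scale factor relative to 1 L: 3.97.
ammonium sulfate: 2.1 g/L × 3.97 L = 8.337 g
manganese chloride tetrahydrate: 47.3 mg/L × 3.97 L = 187.781 mg
L-arginine: 1.83 g/L × 3.97 L = 7.265 g
thiamine hydrochloride: 14.3 mg/L × 3.97 L = 56.771 mg

ammonium sulfate 8.337 g; manganese chloride tetrahydrate 187.781 mg; L-arginine 7.265 g; thiamine hydrochloride 56.771 mg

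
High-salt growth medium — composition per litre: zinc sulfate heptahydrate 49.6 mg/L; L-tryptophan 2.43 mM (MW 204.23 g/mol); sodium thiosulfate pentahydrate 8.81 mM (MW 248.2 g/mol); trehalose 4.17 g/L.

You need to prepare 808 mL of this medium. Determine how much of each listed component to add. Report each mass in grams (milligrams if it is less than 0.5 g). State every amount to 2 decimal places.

zinc sulfate heptahydrate 40.08 mg; L-tryptophan 400.99 mg; sodium thiosulfate pentahydrate 1.77 g; trehalose 3.37 g

Scale factor relative to 1 L: 0.808.
zinc sulfate heptahydrate: 49.6 mg/L × 0.808 L = 40.08 mg
L-tryptophan: 2.43 mmol/L × 204.23 mg/mmol × 0.808 L = 400.99 mg
sodium thiosulfate pentahydrate: 8.81 mmol/L × 248.2 g/mol × 0.808 L ÷ 1000 = 1.77 g
trehalose: 4.17 g/L × 0.808 L = 3.37 g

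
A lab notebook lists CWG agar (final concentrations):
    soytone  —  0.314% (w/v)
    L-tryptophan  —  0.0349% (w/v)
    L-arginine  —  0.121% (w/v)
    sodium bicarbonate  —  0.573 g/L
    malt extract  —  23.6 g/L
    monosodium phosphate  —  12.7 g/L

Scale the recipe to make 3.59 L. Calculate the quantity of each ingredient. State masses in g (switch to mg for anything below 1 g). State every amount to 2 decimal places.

soytone 11.27 g; L-tryptophan 1.25 g; L-arginine 4.34 g; sodium bicarbonate 2.06 g; malt extract 84.72 g; monosodium phosphate 45.59 g

Working volume: 3.59 L.
soytone: 0.314% w/v = 3.14 g/L → 3.14 × 3.59 L = 11.27 g
L-tryptophan: 0.0349% w/v = 0.349 g/L → 0.349 × 3.59 L = 1.25 g
L-arginine: 0.121% w/v = 1.21 g/L → 1.21 × 3.59 L = 4.34 g
sodium bicarbonate: 0.573 g/L × 3.59 L = 2.06 g
malt extract: 23.6 g/L × 3.59 L = 84.72 g
monosodium phosphate: 12.7 g/L × 3.59 L = 45.59 g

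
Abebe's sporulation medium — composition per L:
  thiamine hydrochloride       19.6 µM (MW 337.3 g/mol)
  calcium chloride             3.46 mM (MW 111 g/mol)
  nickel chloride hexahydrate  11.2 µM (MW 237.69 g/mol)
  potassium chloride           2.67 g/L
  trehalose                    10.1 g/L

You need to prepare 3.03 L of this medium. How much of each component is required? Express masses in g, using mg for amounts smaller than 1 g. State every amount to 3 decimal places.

thiamine hydrochloride 20.032 mg; calcium chloride 1.164 g; nickel chloride hexahydrate 8.066 mg; potassium chloride 8.090 g; trehalose 30.603 g

Working volume: 3.03 L.
thiamine hydrochloride: 19.6 µmol/L × 337.3 g/mol × 3.03 L ÷ 1000 = 20.032 mg
calcium chloride: 3.46 mmol/L × 111 g/mol × 3.03 L ÷ 1000 = 1.164 g
nickel chloride hexahydrate: 11.2 µmol/L × 237.69 g/mol × 3.03 L ÷ 1000 = 8.066 mg
potassium chloride: 2.67 g/L × 3.03 L = 8.090 g
trehalose: 10.1 g/L × 3.03 L = 30.603 g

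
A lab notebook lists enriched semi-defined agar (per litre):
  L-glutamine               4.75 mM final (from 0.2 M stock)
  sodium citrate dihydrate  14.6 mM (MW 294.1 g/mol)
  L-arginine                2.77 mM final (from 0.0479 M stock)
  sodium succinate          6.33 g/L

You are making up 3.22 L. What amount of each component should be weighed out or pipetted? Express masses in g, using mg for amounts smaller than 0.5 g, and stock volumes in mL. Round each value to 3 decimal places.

L-glutamine 76.475 mL; sodium citrate dihydrate 13.826 g; L-arginine 186.209 mL; sodium succinate 20.383 g

Working volume: 3.22 L.
L-glutamine: V = C2·V2/C1 = 4.75 mM × 3220 mL ÷ 200 mM = 76.475 mL
sodium citrate dihydrate: 14.6 mmol/L × 294.1 g/mol × 3.22 L ÷ 1000 = 13.826 g
L-arginine: V = C2·V2/C1 = 2.77 mM × 3220 mL ÷ 47.9 mM = 186.209 mL
sodium succinate: 6.33 g/L × 3.22 L = 20.383 g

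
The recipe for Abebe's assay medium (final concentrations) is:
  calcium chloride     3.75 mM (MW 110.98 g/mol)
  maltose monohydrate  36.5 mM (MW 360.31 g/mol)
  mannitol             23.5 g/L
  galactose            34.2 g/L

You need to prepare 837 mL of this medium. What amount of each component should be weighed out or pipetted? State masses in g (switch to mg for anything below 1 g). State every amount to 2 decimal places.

calcium chloride 348.34 mg; maltose monohydrate 11.01 g; mannitol 19.67 g; galactose 28.63 g

Working volume: 837 mL = 0.837 L.
calcium chloride: 3.75 mmol/L × 110.98 mg/mmol × 0.837 L = 348.34 mg
maltose monohydrate: 36.5 mmol/L × 360.31 g/mol × 0.837 L ÷ 1000 = 11.01 g
mannitol: 23.5 g/L × 0.837 L = 19.67 g
galactose: 34.2 g/L × 0.837 L = 28.63 g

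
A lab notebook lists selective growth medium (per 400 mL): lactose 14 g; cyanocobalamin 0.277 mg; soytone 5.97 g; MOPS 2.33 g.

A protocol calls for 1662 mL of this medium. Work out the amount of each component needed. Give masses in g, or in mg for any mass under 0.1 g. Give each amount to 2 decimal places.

lactose 58.17 g; cyanocobalamin 1.15 mg; soytone 24.81 g; MOPS 9.68 g

Scale factor = 1662 mL / 400 mL = 4.155.
lactose: 14 g × (1662 mL / 400 mL) = 58.17 g
cyanocobalamin: 0.277 mg × (1662 mL / 400 mL) = 1.15 mg
soytone: 5.97 g × (1662 mL / 400 mL) = 24.81 g
MOPS: 2.33 g × (1662 mL / 400 mL) = 9.68 g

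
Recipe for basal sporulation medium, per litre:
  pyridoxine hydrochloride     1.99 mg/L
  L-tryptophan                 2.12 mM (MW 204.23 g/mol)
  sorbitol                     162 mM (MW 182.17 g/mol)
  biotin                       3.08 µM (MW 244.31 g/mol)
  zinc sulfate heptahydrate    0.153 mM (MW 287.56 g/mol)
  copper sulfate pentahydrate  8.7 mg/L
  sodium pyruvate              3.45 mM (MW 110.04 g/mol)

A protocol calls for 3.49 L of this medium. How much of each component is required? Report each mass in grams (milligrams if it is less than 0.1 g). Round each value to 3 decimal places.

pyridoxine hydrochloride 6.945 mg; L-tryptophan 1.511 g; sorbitol 102.995 g; biotin 2.626 mg; zinc sulfate heptahydrate 0.154 g; copper sulfate pentahydrate 30.363 mg; sodium pyruvate 1.325 g

Scale factor relative to 1 L: 3.49.
pyridoxine hydrochloride: 1.99 mg/L × 3.49 L = 6.945 mg
L-tryptophan: 2.12 mmol/L × 204.23 g/mol × 3.49 L ÷ 1000 = 1.511 g
sorbitol: 162 mmol/L × 182.17 g/mol × 3.49 L ÷ 1000 = 102.995 g
biotin: 3.08 µmol/L × 244.31 g/mol × 3.49 L ÷ 1000 = 2.626 mg
zinc sulfate heptahydrate: 0.153 mmol/L × 287.56 g/mol × 3.49 L ÷ 1000 = 0.154 g
copper sulfate pentahydrate: 8.7 mg/L × 3.49 L = 30.363 mg
sodium pyruvate: 3.45 mmol/L × 110.04 g/mol × 3.49 L ÷ 1000 = 1.325 g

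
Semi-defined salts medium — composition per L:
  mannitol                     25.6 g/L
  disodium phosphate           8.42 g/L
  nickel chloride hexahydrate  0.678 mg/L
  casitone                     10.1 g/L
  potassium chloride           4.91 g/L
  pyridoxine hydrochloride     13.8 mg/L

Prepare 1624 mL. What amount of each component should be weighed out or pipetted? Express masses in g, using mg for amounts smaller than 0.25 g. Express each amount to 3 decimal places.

mannitol 41.574 g; disodium phosphate 13.674 g; nickel chloride hexahydrate 1.101 mg; casitone 16.402 g; potassium chloride 7.974 g; pyridoxine hydrochloride 22.411 mg

Working volume: 1624 mL = 1.624 L.
mannitol: 25.6 g/L × 1.624 L = 41.574 g
disodium phosphate: 8.42 g/L × 1.624 L = 13.674 g
nickel chloride hexahydrate: 0.678 mg/L × 1.624 L = 1.101 mg
casitone: 10.1 g/L × 1.624 L = 16.402 g
potassium chloride: 4.91 g/L × 1.624 L = 7.974 g
pyridoxine hydrochloride: 13.8 mg/L × 1.624 L = 22.411 mg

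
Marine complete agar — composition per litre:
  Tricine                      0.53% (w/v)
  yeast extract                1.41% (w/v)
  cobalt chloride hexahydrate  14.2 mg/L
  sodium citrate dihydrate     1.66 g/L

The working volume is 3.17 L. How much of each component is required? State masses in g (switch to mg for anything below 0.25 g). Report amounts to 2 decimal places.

Scale factor relative to 1 L: 3.17.
Tricine: 0.53% w/v = 5.3 g/L → 5.3 × 3.17 L = 16.80 g
yeast extract: 1.41 g per 100 mL × 3170 mL ÷ 100 = 44.70 g
cobalt chloride hexahydrate: 14.2 mg/L × 3.17 L = 45.01 mg
sodium citrate dihydrate: 1.66 g/L × 3.17 L = 5.26 g

Tricine 16.80 g; yeast extract 44.70 g; cobalt chloride hexahydrate 45.01 mg; sodium citrate dihydrate 5.26 g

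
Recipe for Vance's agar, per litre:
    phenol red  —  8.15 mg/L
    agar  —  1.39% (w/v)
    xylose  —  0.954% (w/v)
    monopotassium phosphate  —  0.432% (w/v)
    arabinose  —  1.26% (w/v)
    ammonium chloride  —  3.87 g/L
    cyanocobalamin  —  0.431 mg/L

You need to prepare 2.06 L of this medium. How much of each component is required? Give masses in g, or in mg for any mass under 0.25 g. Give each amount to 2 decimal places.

Scale factor relative to 1 L: 2.06.
phenol red: 8.15 mg/L × 2.06 L = 16.79 mg
agar: 1.39 g per 100 mL × 2060 mL ÷ 100 = 28.63 g
xylose: 0.954 g per 100 mL × 2060 mL ÷ 100 = 19.65 g
monopotassium phosphate: 0.432 g per 100 mL × 2060 mL ÷ 100 = 8.90 g
arabinose: 1.26% w/v = 12.6 g/L → 12.6 × 2.06 L = 25.96 g
ammonium chloride: 3.87 g/L × 2.06 L = 7.97 g
cyanocobalamin: 0.431 mg/L × 2.06 L = 0.89 mg

phenol red 16.79 mg; agar 28.63 g; xylose 19.65 g; monopotassium phosphate 8.90 g; arabinose 25.96 g; ammonium chloride 7.97 g; cyanocobalamin 0.89 mg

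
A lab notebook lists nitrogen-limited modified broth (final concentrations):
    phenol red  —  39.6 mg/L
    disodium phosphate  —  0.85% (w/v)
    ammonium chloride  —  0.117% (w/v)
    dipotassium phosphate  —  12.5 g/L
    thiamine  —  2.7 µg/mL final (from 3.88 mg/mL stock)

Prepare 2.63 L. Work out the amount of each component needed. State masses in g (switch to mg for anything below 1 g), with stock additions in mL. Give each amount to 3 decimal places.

Scale factor relative to 1 L: 2.63.
phenol red: 39.6 mg/L × 2.63 L = 104.148 mg
disodium phosphate: 0.85% w/v = 8.5 g/L → 8.5 × 2.63 L = 22.355 g
ammonium chloride: 0.117% w/v = 1.17 g/L → 1.17 × 2.63 L = 3.077 g
dipotassium phosphate: 12.5 g/L × 2.63 L = 32.875 g
thiamine: V = C2·V2/C1 = 2.7 µg/mL × 2630 mL ÷ 3880 µg/mL = 1.830 mL

phenol red 104.148 mg; disodium phosphate 22.355 g; ammonium chloride 3.077 g; dipotassium phosphate 32.875 g; thiamine 1.830 mL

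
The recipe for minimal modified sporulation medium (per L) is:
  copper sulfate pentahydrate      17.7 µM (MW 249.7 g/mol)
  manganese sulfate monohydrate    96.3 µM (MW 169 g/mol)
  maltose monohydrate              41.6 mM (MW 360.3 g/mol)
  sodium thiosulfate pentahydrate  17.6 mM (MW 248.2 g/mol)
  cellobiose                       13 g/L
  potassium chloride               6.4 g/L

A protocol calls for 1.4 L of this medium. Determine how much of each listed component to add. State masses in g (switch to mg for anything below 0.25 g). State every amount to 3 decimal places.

Scale factor relative to 1 L: 1.4.
copper sulfate pentahydrate: 17.7 µmol/L × 249.7 g/mol × 1.4 L ÷ 1000 = 6.188 mg
manganese sulfate monohydrate: 96.3 µmol/L × 169 g/mol × 1.4 L ÷ 1000 = 22.785 mg
maltose monohydrate: 41.6 mmol/L × 360.3 g/mol × 1.4 L ÷ 1000 = 20.984 g
sodium thiosulfate pentahydrate: 17.6 mmol/L × 248.2 g/mol × 1.4 L ÷ 1000 = 6.116 g
cellobiose: 13 g/L × 1.4 L = 18.200 g
potassium chloride: 6.4 g/L × 1.4 L = 8.960 g

copper sulfate pentahydrate 6.188 mg; manganese sulfate monohydrate 22.785 mg; maltose monohydrate 20.984 g; sodium thiosulfate pentahydrate 6.116 g; cellobiose 18.200 g; potassium chloride 8.960 g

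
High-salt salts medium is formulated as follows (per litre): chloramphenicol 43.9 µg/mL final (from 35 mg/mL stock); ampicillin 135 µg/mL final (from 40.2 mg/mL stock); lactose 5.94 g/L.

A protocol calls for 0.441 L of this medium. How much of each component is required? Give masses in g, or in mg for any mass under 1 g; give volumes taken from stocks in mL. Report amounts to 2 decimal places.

chloramphenicol 0.55 mL; ampicillin 1.48 mL; lactose 2.62 g

Scale factor relative to 1 L: 0.441.
chloramphenicol: V = C2·V2/C1 = 43.9 µg/mL × 441 mL ÷ 35000 µg/mL = 0.55 mL
ampicillin: dilute stock: 135 µg/mL × 441 mL ÷ 40200 µg/mL = 1.48 mL
lactose: 5.94 g/L × 0.441 L = 2.62 g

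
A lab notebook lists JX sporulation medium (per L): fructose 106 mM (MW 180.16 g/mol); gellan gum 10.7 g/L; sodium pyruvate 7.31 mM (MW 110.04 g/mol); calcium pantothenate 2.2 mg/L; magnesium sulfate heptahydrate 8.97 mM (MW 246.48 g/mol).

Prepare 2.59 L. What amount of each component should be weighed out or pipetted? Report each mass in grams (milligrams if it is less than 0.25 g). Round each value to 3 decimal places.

Working volume: 2.59 L.
fructose: 106 mmol/L × 180.16 g/mol × 2.59 L ÷ 1000 = 49.461 g
gellan gum: 10.7 g/L × 2.59 L = 27.713 g
sodium pyruvate: 7.31 mmol/L × 110.04 g/mol × 2.59 L ÷ 1000 = 2.083 g
calcium pantothenate: 2.2 mg/L × 2.59 L = 5.698 mg
magnesium sulfate heptahydrate: 8.97 mmol/L × 246.48 g/mol × 2.59 L ÷ 1000 = 5.726 g

fructose 49.461 g; gellan gum 27.713 g; sodium pyruvate 2.083 g; calcium pantothenate 5.698 mg; magnesium sulfate heptahydrate 5.726 g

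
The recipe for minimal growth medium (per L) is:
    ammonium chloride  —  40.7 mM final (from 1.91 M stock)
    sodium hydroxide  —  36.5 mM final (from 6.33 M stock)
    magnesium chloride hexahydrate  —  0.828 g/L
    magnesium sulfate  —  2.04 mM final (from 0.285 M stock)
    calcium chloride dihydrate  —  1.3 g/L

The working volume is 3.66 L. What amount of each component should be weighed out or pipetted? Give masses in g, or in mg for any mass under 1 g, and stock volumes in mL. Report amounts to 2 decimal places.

Working volume: 3.66 L.
ammonium chloride: V = C2·V2/C1 = 40.7 mM × 3660 mL ÷ 1910 mM = 77.99 mL
sodium hydroxide: C1V1 = C2V2 → 36.5 mM × 3660 mL ÷ 6330 mM = 21.10 mL
magnesium chloride hexahydrate: 0.828 g/L × 3.66 L = 3.03 g
magnesium sulfate: C1V1 = C2V2 → 2.04 mM × 3660 mL ÷ 285 mM = 26.20 mL
calcium chloride dihydrate: 1.3 g/L × 3.66 L = 4.76 g

ammonium chloride 77.99 mL; sodium hydroxide 21.10 mL; magnesium chloride hexahydrate 3.03 g; magnesium sulfate 26.20 mL; calcium chloride dihydrate 4.76 g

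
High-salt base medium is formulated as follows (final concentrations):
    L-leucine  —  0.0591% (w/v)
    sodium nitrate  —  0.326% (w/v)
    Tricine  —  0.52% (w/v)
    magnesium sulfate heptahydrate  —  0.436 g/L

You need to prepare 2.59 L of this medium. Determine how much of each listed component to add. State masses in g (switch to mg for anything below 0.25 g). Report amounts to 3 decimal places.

Scale factor relative to 1 L: 2.59.
L-leucine: 0.0591 g per 100 mL × 2590 mL ÷ 100 = 1.531 g
sodium nitrate: 0.326 g per 100 mL × 2590 mL ÷ 100 = 8.443 g
Tricine: 0.52 g per 100 mL × 2590 mL ÷ 100 = 13.468 g
magnesium sulfate heptahydrate: 0.436 g/L × 2.59 L = 1.129 g

L-leucine 1.531 g; sodium nitrate 8.443 g; Tricine 13.468 g; magnesium sulfate heptahydrate 1.129 g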